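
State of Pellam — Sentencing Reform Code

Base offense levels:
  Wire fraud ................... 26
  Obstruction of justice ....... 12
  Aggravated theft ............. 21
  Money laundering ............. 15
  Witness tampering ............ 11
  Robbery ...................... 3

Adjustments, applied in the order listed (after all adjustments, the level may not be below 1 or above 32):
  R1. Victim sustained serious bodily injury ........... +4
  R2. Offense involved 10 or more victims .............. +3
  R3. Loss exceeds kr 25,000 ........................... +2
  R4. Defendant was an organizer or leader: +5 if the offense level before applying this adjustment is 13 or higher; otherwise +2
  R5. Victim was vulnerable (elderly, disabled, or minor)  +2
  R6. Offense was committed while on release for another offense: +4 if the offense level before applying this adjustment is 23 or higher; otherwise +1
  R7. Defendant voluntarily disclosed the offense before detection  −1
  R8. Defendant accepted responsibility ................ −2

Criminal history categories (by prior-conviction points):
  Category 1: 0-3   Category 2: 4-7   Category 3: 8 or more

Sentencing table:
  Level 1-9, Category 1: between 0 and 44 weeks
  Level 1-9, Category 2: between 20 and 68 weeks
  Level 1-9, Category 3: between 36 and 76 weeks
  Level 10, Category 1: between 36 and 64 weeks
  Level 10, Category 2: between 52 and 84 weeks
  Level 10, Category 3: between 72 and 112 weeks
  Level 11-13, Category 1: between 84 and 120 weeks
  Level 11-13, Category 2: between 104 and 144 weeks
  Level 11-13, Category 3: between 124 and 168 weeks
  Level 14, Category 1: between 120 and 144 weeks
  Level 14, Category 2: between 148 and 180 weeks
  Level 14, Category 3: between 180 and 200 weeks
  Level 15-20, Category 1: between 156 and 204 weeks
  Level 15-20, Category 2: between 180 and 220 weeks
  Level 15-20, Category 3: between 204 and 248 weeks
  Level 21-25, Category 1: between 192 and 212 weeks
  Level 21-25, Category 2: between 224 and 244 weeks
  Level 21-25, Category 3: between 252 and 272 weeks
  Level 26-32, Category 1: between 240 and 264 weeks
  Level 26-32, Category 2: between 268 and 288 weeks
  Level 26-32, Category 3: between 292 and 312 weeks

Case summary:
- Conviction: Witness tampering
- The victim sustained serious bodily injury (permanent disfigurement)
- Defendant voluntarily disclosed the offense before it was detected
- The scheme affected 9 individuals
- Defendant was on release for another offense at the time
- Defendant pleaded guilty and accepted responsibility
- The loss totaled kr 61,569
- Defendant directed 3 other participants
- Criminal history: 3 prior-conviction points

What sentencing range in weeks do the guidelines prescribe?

156-204 weeks

Base offense level for witness tampering: 11.
R1 applies: 11 + 4 = 15.
R2 does not apply.
R3 applies: 15 + 2 = 17.
R4 applies (level before this adjustment is 17 ≥ 13, so +5): 17 + 5 = 22.
R5 does not apply.
R6 applies (level before this adjustment is 22 < 23, so +1): 22 + 1 = 23.
R7 applies: 23 − 1 = 22.
R8 applies: 22 − 2 = 20.
Final offense level: 20.
Criminal history: 3 prior points → Category 1 (0-3).
Level 20 falls in the 15-20 band.
Grid: Level 15-20 × Category 1 = 156-204 weeks.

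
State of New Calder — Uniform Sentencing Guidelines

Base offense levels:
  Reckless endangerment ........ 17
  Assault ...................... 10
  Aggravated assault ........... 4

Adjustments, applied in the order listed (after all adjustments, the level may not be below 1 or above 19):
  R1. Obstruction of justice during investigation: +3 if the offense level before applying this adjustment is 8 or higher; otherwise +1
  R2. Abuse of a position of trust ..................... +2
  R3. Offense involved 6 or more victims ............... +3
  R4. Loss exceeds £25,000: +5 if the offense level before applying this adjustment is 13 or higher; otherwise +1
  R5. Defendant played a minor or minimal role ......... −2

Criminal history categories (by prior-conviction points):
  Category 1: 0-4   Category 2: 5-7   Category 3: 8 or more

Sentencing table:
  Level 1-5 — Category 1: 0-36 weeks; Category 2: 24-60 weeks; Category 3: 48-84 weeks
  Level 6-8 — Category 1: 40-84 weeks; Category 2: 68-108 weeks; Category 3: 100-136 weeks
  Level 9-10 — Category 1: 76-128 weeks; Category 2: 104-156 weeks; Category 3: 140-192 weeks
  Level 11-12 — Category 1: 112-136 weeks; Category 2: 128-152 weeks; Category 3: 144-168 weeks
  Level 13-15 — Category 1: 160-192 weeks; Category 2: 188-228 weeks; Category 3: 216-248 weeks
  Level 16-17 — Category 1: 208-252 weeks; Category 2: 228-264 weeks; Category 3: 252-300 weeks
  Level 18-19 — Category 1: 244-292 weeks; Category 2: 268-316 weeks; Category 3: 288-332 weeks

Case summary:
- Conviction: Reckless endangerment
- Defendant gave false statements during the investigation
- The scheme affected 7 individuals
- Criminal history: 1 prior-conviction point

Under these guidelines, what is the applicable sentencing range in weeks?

244-292 weeks

Base offense level for reckless endangerment: 17.
R1 applies (level before this adjustment is 17 ≥ 8, so +3): 17 + 3 = 20.
R2 does not apply.
R3 applies: 20 + 3 = 23.
R4 does not apply.
Level 23 exceeds the maximum of 19; capped at 19.
Final offense level: 19.
Criminal history: 1 prior point → Category 1 (0-4).
Level 19 falls in the 18-19 band.
Grid: Level 18-19 × Category 1 = 244-292 weeks.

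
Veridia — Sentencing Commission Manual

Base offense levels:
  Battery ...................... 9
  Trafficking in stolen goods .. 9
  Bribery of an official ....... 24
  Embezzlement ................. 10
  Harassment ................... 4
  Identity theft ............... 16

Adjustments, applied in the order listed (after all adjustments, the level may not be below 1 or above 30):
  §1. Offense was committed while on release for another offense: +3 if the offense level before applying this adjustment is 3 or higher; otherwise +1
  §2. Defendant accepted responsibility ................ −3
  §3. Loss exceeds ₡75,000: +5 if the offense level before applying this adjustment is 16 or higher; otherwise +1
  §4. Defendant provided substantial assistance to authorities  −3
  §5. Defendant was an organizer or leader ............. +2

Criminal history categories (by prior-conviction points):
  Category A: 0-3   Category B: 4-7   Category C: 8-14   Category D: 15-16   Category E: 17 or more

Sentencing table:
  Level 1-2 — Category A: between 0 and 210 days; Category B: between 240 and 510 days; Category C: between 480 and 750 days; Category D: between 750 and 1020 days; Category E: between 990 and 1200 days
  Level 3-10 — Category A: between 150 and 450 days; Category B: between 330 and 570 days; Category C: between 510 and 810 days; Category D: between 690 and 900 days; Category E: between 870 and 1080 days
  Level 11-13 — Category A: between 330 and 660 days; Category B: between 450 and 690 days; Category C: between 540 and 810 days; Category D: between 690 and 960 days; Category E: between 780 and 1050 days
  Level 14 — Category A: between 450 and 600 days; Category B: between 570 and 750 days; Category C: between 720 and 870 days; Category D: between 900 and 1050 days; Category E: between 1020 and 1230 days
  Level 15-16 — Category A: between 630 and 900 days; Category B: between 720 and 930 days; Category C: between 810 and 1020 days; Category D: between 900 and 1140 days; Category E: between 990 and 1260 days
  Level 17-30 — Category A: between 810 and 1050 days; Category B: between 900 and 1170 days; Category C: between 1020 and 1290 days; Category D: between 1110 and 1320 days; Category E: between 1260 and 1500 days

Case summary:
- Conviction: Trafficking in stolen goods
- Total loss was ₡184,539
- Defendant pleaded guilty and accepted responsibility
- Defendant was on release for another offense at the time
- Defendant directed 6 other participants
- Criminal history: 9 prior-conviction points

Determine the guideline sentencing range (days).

540-810 days

Base offense level for trafficking in stolen goods: 9.
§1 applies (level before this adjustment is 9 ≥ 3, so +3): 9 + 3 = 12.
§2 applies: 12 − 3 = 9.
§3 applies (level before this adjustment is 9 < 16, so +1): 9 + 1 = 10.
§5 applies: 10 + 2 = 12.
Final offense level: 12.
Criminal history: 9 prior points → Category C (8-14).
Level 12 falls in the 11-13 band.
Grid: Level 11-13 × Category C = 540-810 days.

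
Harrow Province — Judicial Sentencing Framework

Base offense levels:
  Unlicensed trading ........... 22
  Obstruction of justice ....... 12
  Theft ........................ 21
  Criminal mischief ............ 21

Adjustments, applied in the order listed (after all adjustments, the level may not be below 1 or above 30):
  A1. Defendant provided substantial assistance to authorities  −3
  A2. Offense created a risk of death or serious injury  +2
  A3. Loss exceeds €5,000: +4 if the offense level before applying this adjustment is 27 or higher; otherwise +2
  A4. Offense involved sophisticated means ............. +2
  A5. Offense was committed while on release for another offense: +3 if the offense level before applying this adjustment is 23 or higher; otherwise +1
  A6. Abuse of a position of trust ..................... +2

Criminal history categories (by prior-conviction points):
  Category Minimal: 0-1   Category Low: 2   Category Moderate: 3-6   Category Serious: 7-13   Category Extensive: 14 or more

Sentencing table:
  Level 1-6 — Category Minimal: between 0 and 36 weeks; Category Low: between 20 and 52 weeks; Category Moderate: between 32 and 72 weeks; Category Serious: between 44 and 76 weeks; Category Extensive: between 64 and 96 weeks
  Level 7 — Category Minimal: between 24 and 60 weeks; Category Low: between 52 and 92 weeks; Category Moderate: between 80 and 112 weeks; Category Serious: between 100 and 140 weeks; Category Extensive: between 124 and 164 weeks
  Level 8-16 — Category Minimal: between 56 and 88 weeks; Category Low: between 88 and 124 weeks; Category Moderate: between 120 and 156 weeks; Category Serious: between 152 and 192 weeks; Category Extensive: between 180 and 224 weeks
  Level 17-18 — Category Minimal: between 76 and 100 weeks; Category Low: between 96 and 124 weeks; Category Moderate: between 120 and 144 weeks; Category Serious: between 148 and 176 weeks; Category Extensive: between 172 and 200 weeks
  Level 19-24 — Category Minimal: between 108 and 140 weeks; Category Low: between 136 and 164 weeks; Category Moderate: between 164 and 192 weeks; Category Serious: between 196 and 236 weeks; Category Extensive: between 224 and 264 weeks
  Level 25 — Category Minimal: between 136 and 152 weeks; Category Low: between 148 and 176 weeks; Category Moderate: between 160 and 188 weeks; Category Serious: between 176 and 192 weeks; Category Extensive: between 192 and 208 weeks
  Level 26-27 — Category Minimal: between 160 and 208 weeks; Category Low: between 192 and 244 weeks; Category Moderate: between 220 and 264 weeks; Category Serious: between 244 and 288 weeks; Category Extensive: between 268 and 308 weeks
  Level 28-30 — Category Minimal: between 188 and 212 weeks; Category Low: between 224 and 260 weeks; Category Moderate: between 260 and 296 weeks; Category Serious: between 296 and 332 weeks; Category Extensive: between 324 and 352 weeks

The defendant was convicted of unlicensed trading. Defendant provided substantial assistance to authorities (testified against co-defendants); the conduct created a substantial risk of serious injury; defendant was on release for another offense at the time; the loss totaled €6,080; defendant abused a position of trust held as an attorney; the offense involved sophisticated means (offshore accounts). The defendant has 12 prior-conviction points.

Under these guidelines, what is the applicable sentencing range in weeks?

Base offense level for unlicensed trading: 22.
A1 applies: 22 − 3 = 19.
A2 applies: 19 + 2 = 21.
A3 applies (level before this adjustment is 21 < 27, so +2): 21 + 2 = 23.
A4 applies: 23 + 2 = 25.
A5 applies (level before this adjustment is 25 ≥ 23, so +3): 25 + 3 = 28.
A6 applies: 28 + 2 = 30.
Final offense level: 30.
Criminal history: 12 prior points → Category Serious (7-13).
Level 30 falls in the 28-30 band.
Grid: Level 28-30 × Category Serious = 296-332 weeks.

296-332 weeks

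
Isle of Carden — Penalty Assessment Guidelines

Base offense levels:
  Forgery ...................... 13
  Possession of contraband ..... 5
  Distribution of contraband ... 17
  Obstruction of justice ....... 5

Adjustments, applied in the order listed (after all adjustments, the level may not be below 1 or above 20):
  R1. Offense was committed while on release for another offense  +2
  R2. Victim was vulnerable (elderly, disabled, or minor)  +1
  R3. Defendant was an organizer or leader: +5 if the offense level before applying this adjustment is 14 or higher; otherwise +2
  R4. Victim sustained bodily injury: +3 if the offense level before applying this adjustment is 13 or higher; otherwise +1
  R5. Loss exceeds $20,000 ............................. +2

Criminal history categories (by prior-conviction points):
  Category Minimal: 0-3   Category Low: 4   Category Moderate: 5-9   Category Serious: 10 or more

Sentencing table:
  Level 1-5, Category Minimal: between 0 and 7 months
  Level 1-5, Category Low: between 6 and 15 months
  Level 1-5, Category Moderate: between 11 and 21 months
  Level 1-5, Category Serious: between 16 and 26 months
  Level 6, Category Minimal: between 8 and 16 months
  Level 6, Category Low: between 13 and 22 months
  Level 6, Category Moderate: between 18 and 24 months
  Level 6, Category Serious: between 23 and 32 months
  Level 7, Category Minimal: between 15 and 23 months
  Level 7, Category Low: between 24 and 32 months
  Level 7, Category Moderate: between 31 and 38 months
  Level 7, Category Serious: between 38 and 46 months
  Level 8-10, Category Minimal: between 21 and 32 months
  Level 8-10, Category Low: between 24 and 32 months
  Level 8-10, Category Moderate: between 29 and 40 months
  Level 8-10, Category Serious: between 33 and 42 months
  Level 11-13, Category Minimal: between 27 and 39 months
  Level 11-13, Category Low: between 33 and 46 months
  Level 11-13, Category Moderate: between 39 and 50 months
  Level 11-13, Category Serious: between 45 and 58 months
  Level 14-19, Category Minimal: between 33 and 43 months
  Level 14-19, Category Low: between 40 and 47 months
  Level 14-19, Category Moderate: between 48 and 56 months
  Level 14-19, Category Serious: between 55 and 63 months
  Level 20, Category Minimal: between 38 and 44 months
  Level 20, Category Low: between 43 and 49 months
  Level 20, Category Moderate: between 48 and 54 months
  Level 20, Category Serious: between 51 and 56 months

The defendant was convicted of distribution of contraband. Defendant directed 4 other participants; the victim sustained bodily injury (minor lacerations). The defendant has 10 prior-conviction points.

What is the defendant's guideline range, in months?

Base offense level for distribution of contraband: 17.
R3 applies (level before this adjustment is 17 ≥ 14, so +5): 17 + 5 = 22.
R4 applies (level before this adjustment is 22 ≥ 13, so +3): 22 + 3 = 25.
Level 25 exceeds the maximum of 20; capped at 20.
Final offense level: 20.
Criminal history: 10 prior points → Category Serious (10+).
Level 20 falls in the 20 band.
Grid: Level 20 × Category Serious = 51-56 months.

51-56 months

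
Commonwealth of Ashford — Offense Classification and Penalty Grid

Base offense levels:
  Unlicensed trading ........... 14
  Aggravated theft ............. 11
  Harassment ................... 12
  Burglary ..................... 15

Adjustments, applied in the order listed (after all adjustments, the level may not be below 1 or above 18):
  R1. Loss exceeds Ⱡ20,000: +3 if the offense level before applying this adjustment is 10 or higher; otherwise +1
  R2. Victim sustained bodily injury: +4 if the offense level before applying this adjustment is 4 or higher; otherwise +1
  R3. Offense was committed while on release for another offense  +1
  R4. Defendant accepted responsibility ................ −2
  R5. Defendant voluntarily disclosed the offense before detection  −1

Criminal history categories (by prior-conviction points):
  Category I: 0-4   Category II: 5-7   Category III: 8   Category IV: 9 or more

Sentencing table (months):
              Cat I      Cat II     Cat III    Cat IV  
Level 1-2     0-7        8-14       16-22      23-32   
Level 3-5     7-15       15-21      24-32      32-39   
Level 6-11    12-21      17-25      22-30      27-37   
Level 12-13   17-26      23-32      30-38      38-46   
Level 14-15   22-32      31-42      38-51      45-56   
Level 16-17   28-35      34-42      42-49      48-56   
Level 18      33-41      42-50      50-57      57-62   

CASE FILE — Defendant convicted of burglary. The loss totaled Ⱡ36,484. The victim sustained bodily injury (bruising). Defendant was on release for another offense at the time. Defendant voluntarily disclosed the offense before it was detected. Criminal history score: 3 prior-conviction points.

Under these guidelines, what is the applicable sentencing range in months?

Base offense level for burglary: 15.
R1 applies (level before this adjustment is 15 ≥ 10, so +3): 15 + 3 = 18.
R2 applies (level before this adjustment is 18 ≥ 4, so +4): 18 + 4 = 22.
R3 applies: 22 + 1 = 23.
R4 does not apply.
R5 applies: 23 − 1 = 22.
Level 22 exceeds the maximum of 18; capped at 18.
Final offense level: 18.
Criminal history: 3 prior points → Category I (0-4).
Level 18 falls in the 18 band.
Grid: Level 18 × Category I = 33-41 months.

33-41 months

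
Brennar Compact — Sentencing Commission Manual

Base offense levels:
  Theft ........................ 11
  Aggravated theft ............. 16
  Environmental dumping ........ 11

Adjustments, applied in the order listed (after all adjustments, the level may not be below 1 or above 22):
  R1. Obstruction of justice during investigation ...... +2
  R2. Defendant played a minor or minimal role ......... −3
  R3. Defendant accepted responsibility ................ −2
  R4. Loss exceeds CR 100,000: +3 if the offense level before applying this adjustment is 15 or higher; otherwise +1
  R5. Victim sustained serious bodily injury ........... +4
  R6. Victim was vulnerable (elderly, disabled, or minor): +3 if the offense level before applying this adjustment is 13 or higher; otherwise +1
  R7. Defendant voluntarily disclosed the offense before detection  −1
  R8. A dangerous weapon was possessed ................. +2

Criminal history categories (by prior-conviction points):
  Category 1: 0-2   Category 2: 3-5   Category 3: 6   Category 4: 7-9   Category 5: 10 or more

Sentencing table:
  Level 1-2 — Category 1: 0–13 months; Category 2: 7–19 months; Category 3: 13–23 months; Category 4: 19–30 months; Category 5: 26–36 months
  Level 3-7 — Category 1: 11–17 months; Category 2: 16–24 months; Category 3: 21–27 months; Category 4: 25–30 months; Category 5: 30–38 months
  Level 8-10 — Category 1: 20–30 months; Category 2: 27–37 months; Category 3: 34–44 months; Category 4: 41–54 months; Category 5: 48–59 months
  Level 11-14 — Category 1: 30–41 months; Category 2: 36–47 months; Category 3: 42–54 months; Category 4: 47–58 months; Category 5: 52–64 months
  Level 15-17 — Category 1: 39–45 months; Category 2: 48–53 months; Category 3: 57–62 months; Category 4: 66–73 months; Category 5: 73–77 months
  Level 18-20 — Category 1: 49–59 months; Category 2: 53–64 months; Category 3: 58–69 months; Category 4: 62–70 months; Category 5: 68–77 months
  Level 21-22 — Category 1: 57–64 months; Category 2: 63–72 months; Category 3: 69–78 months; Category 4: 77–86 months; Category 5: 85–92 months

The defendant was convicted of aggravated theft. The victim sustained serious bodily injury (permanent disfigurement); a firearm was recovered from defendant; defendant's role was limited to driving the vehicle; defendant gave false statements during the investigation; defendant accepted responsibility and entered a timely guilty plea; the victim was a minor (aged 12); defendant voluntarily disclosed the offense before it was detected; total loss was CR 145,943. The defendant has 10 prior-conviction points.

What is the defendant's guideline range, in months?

85-92 months

Base offense level for aggravated theft: 16.
R1 applies: 16 + 2 = 18.
R2 applies: 18 − 3 = 15.
R3 applies: 15 − 2 = 13.
R4 applies (level before this adjustment is 13 < 15, so +1): 13 + 1 = 14.
R5 applies: 14 + 4 = 18.
R6 applies (level before this adjustment is 18 ≥ 13, so +3): 18 + 3 = 21.
R7 applies: 21 − 1 = 20.
R8 applies: 20 + 2 = 22.
Final offense level: 22.
Criminal history: 10 prior points → Category 5 (10+).
Level 22 falls in the 21-22 band.
Grid: Level 21-22 × Category 5 = 85-92 months.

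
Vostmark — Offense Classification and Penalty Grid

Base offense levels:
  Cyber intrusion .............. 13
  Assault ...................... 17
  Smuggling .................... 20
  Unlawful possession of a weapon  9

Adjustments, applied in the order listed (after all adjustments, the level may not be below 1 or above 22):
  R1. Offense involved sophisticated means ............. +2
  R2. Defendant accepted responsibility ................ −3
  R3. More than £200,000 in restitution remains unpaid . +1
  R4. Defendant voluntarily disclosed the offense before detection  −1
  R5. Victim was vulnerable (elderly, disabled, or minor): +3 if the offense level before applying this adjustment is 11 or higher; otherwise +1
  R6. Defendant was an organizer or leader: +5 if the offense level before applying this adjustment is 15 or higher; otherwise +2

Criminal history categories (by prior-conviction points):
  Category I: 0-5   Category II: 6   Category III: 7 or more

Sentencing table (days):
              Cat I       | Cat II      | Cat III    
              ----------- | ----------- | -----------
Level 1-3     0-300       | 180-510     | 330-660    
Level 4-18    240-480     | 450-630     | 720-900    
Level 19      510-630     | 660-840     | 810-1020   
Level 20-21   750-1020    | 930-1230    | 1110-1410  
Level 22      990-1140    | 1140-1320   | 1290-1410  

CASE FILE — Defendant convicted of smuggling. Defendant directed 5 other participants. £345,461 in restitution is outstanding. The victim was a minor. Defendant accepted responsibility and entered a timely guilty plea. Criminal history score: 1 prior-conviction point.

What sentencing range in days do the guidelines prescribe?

990-1140 days

Base offense level for smuggling: 20.
R2 applies: 20 − 3 = 17.
R3 applies: 17 + 1 = 18.
R5 applies (level before this adjustment is 18 ≥ 11, so +3): 18 + 3 = 21.
R6 applies (level before this adjustment is 21 ≥ 15, so +5): 21 + 5 = 26.
Level 26 exceeds the maximum of 22; capped at 22.
Final offense level: 22.
Criminal history: 1 prior point → Category I (0-5).
Level 22 falls in the 22 band.
Grid: Level 22 × Category I = 990-1140 days.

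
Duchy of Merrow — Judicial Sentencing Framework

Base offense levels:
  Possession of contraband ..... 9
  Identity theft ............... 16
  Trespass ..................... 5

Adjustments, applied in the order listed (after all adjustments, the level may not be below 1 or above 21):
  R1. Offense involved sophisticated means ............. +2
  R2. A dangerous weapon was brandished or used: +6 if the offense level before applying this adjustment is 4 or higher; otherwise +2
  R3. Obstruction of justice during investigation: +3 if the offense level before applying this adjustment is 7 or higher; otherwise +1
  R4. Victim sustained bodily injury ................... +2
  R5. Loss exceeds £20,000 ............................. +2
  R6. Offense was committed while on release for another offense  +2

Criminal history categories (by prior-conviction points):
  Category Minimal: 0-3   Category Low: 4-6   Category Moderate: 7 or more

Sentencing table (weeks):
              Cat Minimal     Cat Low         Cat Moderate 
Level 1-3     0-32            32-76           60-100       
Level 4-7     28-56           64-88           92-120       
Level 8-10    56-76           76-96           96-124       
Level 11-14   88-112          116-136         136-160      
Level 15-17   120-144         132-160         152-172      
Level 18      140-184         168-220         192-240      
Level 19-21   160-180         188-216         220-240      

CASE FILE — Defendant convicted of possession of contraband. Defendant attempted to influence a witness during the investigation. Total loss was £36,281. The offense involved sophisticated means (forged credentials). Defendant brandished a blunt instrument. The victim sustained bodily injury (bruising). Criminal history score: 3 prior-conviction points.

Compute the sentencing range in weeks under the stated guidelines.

Base offense level for possession of contraband: 9.
R1 applies: 9 + 2 = 11.
R2 applies (level before this adjustment is 11 ≥ 4, so +6): 11 + 6 = 17.
R3 applies (level before this adjustment is 17 ≥ 7, so +3): 17 + 3 = 20.
R4 applies: 20 + 2 = 22.
R5 applies: 22 + 2 = 24.
Level 24 exceeds the maximum of 21; capped at 21.
Final offense level: 21.
Criminal history: 3 prior points → Category Minimal (0-3).
Level 21 falls in the 19-21 band.
Grid: Level 19-21 × Category Minimal = 160-180 weeks.

160-180 weeks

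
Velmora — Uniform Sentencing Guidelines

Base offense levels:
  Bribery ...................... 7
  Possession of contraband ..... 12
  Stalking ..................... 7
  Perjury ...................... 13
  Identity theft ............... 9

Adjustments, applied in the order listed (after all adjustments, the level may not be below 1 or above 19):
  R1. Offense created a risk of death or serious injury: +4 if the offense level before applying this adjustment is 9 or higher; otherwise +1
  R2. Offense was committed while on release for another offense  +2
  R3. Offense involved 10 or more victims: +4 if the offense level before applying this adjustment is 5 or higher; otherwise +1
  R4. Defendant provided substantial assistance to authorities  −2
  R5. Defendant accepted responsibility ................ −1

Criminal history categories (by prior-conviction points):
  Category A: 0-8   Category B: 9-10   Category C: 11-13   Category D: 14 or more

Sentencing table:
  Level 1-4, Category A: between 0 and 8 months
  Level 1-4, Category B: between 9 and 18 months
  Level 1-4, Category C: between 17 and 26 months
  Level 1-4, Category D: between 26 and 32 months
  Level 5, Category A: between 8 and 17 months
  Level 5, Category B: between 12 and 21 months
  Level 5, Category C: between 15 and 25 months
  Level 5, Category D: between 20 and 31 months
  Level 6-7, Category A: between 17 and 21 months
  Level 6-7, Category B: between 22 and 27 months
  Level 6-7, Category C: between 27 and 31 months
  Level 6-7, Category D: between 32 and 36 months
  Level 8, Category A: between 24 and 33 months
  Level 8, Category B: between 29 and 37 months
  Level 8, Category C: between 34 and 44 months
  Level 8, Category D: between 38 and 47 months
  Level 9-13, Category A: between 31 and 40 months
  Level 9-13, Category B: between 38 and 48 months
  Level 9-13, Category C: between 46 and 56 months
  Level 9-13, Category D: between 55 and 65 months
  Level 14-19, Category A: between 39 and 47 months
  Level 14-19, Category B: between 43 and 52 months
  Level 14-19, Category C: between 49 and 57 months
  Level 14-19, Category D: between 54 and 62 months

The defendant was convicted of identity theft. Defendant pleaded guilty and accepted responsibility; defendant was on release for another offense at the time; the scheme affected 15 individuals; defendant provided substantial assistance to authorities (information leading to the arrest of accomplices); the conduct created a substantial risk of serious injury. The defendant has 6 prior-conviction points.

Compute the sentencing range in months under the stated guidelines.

Base offense level for identity theft: 9.
R1 applies (level before this adjustment is 9 ≥ 9, so +4): 9 + 4 = 13.
R2 applies: 13 + 2 = 15.
R3 applies (level before this adjustment is 15 ≥ 5, so +4): 15 + 4 = 19.
R4 applies: 19 − 2 = 17.
R5 applies: 17 − 1 = 16.
Final offense level: 16.
Criminal history: 6 prior points → Category A (0-8).
Level 16 falls in the 14-19 band.
Grid: Level 14-19 × Category A = 39-47 months.

39-47 months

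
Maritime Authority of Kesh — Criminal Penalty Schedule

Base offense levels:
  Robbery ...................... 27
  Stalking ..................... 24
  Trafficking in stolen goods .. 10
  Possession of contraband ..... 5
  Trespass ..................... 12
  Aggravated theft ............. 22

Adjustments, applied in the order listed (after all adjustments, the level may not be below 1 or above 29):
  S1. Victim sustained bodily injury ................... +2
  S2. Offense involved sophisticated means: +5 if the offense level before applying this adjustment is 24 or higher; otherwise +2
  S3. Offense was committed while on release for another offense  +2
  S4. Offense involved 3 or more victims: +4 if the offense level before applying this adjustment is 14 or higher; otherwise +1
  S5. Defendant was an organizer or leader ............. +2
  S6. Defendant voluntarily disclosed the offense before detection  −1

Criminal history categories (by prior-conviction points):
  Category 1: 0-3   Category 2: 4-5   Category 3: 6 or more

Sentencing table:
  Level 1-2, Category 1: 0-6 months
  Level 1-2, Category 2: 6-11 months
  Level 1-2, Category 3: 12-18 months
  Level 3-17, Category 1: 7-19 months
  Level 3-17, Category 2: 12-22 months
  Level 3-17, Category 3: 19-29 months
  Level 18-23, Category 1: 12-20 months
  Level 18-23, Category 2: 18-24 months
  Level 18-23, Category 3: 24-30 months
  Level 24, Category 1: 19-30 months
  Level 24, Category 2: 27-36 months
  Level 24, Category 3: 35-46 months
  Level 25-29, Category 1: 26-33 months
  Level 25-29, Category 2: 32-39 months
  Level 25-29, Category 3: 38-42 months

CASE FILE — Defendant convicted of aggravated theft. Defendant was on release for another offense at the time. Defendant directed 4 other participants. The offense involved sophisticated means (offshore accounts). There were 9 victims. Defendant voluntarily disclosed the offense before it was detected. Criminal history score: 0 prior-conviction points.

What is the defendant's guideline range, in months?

26-33 months

Base offense level for aggravated theft: 22.
S2 applies (level before this adjustment is 22 < 24, so +2): 22 + 2 = 24.
S3 applies: 24 + 2 = 26.
S4 applies (level before this adjustment is 26 ≥ 14, so +4): 26 + 4 = 30.
S5 applies: 30 + 2 = 32.
S6 applies: 32 − 1 = 31.
Level 31 exceeds the maximum of 29; capped at 29.
Final offense level: 29.
Criminal history: 0 prior points → Category 1 (0-3).
Level 29 falls in the 25-29 band.
Grid: Level 25-29 × Category 1 = 26-33 months.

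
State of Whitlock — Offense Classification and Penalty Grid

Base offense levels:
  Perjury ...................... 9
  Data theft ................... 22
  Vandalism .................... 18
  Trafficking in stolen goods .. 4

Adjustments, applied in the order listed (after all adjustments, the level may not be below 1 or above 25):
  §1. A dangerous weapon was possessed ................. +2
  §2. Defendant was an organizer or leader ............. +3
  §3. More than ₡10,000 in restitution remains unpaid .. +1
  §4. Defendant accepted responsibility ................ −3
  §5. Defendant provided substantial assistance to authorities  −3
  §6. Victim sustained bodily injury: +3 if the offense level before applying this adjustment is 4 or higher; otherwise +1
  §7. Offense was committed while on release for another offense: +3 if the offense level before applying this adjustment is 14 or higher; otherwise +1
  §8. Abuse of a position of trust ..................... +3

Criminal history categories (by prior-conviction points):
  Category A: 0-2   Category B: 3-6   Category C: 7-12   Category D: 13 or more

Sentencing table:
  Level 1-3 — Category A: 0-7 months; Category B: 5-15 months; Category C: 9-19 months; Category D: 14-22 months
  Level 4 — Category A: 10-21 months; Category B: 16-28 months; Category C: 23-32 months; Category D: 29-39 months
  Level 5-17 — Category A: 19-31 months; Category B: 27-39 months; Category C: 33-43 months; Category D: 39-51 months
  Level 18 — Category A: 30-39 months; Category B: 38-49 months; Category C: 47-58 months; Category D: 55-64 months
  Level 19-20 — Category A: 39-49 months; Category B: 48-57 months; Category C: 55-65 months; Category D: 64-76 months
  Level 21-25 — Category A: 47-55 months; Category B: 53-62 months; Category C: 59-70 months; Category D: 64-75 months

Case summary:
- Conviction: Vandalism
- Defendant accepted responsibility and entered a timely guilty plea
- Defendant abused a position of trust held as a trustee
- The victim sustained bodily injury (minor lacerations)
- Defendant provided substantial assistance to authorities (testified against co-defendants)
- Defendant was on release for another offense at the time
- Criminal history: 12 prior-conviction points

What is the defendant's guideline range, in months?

Base offense level for vandalism: 18.
§2 does not apply.
§3 does not apply.
§4 applies: 18 − 3 = 15.
§5 applies: 15 − 3 = 12.
§6 applies (level before this adjustment is 12 ≥ 4, so +3): 12 + 3 = 15.
§7 applies (level before this adjustment is 15 ≥ 14, so +3): 15 + 3 = 18.
§8 applies: 18 + 3 = 21.
Final offense level: 21.
Criminal history: 12 prior points → Category C (7-12).
Level 21 falls in the 21-25 band.
Grid: Level 21-25 × Category C = 59-70 months.

59-70 months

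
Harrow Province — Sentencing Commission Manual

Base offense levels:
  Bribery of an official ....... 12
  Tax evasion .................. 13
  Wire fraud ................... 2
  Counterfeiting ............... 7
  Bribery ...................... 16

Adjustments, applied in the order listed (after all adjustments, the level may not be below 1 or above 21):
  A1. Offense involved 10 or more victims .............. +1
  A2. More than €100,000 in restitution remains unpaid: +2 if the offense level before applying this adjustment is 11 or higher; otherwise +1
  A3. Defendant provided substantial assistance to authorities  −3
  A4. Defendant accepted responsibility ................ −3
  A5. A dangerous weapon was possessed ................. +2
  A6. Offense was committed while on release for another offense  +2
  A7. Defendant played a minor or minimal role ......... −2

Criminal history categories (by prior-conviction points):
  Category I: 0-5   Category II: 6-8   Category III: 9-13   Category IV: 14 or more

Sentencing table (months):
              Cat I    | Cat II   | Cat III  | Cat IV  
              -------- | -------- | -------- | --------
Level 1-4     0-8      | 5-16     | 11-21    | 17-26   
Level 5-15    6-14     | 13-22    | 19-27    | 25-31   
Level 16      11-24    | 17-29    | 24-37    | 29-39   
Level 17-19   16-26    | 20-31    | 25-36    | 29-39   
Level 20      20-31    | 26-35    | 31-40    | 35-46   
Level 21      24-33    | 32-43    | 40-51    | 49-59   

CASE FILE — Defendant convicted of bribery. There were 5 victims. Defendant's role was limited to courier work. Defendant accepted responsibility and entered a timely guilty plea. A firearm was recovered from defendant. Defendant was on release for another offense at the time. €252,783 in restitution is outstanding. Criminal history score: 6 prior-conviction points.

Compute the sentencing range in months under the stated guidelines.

Base offense level for bribery: 16.
A1 does not apply.
A2 applies (level before this adjustment is 16 ≥ 11, so +2): 16 + 2 = 18.
A3 does not apply.
A4 applies: 18 − 3 = 15.
A5 applies: 15 + 2 = 17.
A6 applies: 17 + 2 = 19.
A7 applies: 19 − 2 = 17.
Final offense level: 17.
Criminal history: 6 prior points → Category II (6-8).
Level 17 falls in the 17-19 band.
Grid: Level 17-19 × Category II = 20-31 months.

20-31 months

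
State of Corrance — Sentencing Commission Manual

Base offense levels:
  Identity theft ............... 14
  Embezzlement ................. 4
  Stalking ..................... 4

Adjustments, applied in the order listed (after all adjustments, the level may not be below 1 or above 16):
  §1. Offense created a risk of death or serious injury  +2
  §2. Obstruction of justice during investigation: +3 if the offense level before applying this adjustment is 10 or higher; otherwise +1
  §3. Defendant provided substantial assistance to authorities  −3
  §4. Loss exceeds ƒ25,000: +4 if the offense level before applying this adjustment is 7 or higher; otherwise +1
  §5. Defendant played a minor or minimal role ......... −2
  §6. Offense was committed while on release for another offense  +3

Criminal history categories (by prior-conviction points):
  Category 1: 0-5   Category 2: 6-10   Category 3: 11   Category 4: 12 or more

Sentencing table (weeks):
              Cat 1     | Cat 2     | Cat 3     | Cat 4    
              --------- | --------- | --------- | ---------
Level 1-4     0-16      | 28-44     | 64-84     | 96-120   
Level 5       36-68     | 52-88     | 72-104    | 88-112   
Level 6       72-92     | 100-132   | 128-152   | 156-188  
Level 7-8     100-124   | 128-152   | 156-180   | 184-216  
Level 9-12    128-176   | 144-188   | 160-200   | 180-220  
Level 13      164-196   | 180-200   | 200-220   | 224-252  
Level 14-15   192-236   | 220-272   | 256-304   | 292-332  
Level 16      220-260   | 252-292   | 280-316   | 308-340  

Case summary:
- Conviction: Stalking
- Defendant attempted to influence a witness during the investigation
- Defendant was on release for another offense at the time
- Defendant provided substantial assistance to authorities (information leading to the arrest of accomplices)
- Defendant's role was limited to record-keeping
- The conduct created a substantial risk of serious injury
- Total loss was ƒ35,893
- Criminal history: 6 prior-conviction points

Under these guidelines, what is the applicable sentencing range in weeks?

100-132 weeks

Base offense level for stalking: 4.
§1 applies: 4 + 2 = 6.
§2 applies (level before this adjustment is 6 < 10, so +1): 6 + 1 = 7.
§3 applies: 7 − 3 = 4.
§4 applies (level before this adjustment is 4 < 7, so +1): 4 + 1 = 5.
§5 applies: 5 − 2 = 3.
§6 applies: 3 + 3 = 6.
Final offense level: 6.
Criminal history: 6 prior points → Category 2 (6-10).
Level 6 falls in the 6 band.
Grid: Level 6 × Category 2 = 100-132 weeks.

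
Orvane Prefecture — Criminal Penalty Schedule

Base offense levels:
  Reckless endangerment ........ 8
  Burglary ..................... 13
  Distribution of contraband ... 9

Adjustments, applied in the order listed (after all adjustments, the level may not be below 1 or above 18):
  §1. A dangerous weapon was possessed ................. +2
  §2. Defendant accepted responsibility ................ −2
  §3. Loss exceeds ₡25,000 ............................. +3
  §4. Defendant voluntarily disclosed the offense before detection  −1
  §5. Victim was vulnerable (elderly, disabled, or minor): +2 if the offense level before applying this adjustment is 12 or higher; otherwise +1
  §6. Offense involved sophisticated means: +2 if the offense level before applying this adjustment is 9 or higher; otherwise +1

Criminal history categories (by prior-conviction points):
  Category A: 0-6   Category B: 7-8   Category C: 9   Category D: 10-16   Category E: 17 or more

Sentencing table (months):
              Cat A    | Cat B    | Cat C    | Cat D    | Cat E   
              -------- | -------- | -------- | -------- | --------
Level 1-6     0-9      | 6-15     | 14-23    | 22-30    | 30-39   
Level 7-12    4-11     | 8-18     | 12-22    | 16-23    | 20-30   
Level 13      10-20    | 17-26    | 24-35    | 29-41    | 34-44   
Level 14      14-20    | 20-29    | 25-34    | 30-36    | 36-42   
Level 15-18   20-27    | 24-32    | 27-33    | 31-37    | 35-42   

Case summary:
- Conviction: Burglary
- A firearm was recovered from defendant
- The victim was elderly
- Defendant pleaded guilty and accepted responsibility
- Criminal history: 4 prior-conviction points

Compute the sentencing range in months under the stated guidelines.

20-27 months

Base offense level for burglary: 13.
§1 applies: 13 + 2 = 15.
§2 applies: 15 − 2 = 13.
§3 does not apply.
§5 applies (level before this adjustment is 13 ≥ 12, so +2): 13 + 2 = 15.
Final offense level: 15.
Criminal history: 4 prior points → Category A (0-6).
Level 15 falls in the 15-18 band.
Grid: Level 15-18 × Category A = 20-27 months.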